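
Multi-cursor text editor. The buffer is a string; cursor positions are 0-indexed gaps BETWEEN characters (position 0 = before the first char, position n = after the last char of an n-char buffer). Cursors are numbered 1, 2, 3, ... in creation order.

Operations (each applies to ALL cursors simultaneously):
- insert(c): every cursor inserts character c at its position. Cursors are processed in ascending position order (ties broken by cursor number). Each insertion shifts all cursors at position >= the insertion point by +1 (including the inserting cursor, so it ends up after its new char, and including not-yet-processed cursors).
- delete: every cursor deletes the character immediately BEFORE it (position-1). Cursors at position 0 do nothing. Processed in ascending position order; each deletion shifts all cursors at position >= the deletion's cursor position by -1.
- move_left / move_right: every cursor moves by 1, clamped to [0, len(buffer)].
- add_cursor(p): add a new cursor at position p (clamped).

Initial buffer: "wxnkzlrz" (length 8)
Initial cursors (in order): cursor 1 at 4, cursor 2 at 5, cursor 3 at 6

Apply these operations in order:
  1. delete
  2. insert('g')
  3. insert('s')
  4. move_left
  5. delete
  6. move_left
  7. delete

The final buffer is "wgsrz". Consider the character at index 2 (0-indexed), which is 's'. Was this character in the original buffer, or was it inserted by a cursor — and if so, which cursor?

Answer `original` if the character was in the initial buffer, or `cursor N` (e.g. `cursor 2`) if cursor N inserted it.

After op 1 (delete): buffer="wxnrz" (len 5), cursors c1@3 c2@3 c3@3, authorship .....
After op 2 (insert('g')): buffer="wxngggrz" (len 8), cursors c1@6 c2@6 c3@6, authorship ...123..
After op 3 (insert('s')): buffer="wxngggsssrz" (len 11), cursors c1@9 c2@9 c3@9, authorship ...123123..
After op 4 (move_left): buffer="wxngggsssrz" (len 11), cursors c1@8 c2@8 c3@8, authorship ...123123..
After op 5 (delete): buffer="wxnggsrz" (len 8), cursors c1@5 c2@5 c3@5, authorship ...123..
After op 6 (move_left): buffer="wxnggsrz" (len 8), cursors c1@4 c2@4 c3@4, authorship ...123..
After op 7 (delete): buffer="wgsrz" (len 5), cursors c1@1 c2@1 c3@1, authorship .23..
Authorship (.=original, N=cursor N): . 2 3 . .
Index 2: author = 3

Answer: cursor 3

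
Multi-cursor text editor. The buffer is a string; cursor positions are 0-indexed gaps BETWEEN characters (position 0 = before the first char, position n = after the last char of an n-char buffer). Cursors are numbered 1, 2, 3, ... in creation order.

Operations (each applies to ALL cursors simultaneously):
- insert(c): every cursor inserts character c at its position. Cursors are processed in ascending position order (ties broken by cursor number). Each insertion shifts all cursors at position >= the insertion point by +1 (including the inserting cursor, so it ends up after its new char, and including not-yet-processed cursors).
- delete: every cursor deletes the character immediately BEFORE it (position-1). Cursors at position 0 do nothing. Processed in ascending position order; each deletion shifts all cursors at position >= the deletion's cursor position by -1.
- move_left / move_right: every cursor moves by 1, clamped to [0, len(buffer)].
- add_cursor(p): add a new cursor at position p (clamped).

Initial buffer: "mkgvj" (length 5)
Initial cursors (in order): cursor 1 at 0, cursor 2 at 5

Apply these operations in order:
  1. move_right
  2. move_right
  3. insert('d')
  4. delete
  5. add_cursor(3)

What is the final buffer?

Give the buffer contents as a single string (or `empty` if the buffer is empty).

After op 1 (move_right): buffer="mkgvj" (len 5), cursors c1@1 c2@5, authorship .....
After op 2 (move_right): buffer="mkgvj" (len 5), cursors c1@2 c2@5, authorship .....
After op 3 (insert('d')): buffer="mkdgvjd" (len 7), cursors c1@3 c2@7, authorship ..1...2
After op 4 (delete): buffer="mkgvj" (len 5), cursors c1@2 c2@5, authorship .....
After op 5 (add_cursor(3)): buffer="mkgvj" (len 5), cursors c1@2 c3@3 c2@5, authorship .....

Answer: mkgvj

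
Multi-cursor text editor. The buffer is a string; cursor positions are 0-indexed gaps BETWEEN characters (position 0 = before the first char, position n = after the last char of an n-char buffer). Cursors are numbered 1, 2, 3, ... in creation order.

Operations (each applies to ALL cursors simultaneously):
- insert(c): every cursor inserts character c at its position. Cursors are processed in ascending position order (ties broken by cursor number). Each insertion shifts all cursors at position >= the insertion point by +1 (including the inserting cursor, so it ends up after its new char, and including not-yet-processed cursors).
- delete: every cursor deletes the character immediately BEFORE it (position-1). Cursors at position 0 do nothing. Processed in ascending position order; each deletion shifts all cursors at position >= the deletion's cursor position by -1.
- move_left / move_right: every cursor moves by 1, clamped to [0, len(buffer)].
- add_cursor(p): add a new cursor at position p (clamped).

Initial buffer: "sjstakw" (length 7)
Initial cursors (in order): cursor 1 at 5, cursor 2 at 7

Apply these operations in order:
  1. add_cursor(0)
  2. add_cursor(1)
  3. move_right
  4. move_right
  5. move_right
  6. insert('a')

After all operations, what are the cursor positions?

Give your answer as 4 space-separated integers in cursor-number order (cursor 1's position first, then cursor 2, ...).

After op 1 (add_cursor(0)): buffer="sjstakw" (len 7), cursors c3@0 c1@5 c2@7, authorship .......
After op 2 (add_cursor(1)): buffer="sjstakw" (len 7), cursors c3@0 c4@1 c1@5 c2@7, authorship .......
After op 3 (move_right): buffer="sjstakw" (len 7), cursors c3@1 c4@2 c1@6 c2@7, authorship .......
After op 4 (move_right): buffer="sjstakw" (len 7), cursors c3@2 c4@3 c1@7 c2@7, authorship .......
After op 5 (move_right): buffer="sjstakw" (len 7), cursors c3@3 c4@4 c1@7 c2@7, authorship .......
After op 6 (insert('a')): buffer="sjsataakwaa" (len 11), cursors c3@4 c4@6 c1@11 c2@11, authorship ...3.4...12

Answer: 11 11 4 6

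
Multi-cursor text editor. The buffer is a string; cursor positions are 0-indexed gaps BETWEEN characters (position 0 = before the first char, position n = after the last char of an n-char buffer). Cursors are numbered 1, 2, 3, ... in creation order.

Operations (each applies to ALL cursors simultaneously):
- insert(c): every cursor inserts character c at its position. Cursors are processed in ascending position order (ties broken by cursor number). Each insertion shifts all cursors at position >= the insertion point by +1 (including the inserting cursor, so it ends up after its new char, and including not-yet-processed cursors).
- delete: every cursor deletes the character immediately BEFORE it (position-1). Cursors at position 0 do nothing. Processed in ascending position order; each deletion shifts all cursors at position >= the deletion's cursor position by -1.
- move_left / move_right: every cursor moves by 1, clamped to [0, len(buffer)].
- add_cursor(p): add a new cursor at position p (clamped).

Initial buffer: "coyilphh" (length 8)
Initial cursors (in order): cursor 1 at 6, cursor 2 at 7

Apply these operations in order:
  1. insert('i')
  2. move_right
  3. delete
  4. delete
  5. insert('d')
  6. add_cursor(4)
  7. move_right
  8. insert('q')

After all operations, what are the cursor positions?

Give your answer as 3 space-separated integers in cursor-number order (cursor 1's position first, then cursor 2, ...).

Answer: 11 11 6

Derivation:
After op 1 (insert('i')): buffer="coyilpihih" (len 10), cursors c1@7 c2@9, authorship ......1.2.
After op 2 (move_right): buffer="coyilpihih" (len 10), cursors c1@8 c2@10, authorship ......1.2.
After op 3 (delete): buffer="coyilpii" (len 8), cursors c1@7 c2@8, authorship ......12
After op 4 (delete): buffer="coyilp" (len 6), cursors c1@6 c2@6, authorship ......
After op 5 (insert('d')): buffer="coyilpdd" (len 8), cursors c1@8 c2@8, authorship ......12
After op 6 (add_cursor(4)): buffer="coyilpdd" (len 8), cursors c3@4 c1@8 c2@8, authorship ......12
After op 7 (move_right): buffer="coyilpdd" (len 8), cursors c3@5 c1@8 c2@8, authorship ......12
After op 8 (insert('q')): buffer="coyilqpddqq" (len 11), cursors c3@6 c1@11 c2@11, authorship .....3.1212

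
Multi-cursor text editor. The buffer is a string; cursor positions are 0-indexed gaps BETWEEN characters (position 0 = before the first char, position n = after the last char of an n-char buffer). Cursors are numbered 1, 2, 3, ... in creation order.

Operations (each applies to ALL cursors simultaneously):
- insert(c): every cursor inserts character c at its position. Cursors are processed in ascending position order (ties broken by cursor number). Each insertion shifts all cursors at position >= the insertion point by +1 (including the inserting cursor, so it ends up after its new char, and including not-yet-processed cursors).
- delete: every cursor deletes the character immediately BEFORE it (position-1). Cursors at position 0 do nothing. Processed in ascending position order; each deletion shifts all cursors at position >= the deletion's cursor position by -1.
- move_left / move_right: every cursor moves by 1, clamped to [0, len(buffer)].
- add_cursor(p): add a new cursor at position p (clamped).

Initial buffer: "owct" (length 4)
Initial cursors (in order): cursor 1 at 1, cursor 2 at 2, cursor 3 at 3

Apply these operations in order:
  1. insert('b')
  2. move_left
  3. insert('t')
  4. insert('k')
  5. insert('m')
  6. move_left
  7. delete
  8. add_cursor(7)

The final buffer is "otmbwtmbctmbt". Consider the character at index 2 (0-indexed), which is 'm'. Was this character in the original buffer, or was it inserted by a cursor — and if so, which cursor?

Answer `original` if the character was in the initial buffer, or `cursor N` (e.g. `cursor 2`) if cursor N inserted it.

After op 1 (insert('b')): buffer="obwbcbt" (len 7), cursors c1@2 c2@4 c3@6, authorship .1.2.3.
After op 2 (move_left): buffer="obwbcbt" (len 7), cursors c1@1 c2@3 c3@5, authorship .1.2.3.
After op 3 (insert('t')): buffer="otbwtbctbt" (len 10), cursors c1@2 c2@5 c3@8, authorship .11.22.33.
After op 4 (insert('k')): buffer="otkbwtkbctkbt" (len 13), cursors c1@3 c2@7 c3@11, authorship .111.222.333.
After op 5 (insert('m')): buffer="otkmbwtkmbctkmbt" (len 16), cursors c1@4 c2@9 c3@14, authorship .1111.2222.3333.
After op 6 (move_left): buffer="otkmbwtkmbctkmbt" (len 16), cursors c1@3 c2@8 c3@13, authorship .1111.2222.3333.
After op 7 (delete): buffer="otmbwtmbctmbt" (len 13), cursors c1@2 c2@6 c3@10, authorship .111.222.333.
After op 8 (add_cursor(7)): buffer="otmbwtmbctmbt" (len 13), cursors c1@2 c2@6 c4@7 c3@10, authorship .111.222.333.
Authorship (.=original, N=cursor N): . 1 1 1 . 2 2 2 . 3 3 3 .
Index 2: author = 1

Answer: cursor 1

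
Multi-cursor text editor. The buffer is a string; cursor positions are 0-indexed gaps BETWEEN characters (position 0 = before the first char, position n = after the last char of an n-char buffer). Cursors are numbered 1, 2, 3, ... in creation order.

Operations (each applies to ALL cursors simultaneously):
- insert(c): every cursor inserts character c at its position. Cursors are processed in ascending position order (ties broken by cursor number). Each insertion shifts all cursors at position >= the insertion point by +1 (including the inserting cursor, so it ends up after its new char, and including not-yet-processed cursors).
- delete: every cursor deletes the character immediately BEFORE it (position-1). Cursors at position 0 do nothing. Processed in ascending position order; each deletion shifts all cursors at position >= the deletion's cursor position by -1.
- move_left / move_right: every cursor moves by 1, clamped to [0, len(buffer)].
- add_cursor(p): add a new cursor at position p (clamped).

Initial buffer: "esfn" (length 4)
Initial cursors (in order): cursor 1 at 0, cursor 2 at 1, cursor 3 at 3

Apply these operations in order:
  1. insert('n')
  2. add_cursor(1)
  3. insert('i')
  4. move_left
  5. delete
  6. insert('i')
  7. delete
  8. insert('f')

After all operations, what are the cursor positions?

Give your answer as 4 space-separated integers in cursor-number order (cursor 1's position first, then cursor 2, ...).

Answer: 2 5 9 2

Derivation:
After op 1 (insert('n')): buffer="nensfnn" (len 7), cursors c1@1 c2@3 c3@6, authorship 1.2..3.
After op 2 (add_cursor(1)): buffer="nensfnn" (len 7), cursors c1@1 c4@1 c2@3 c3@6, authorship 1.2..3.
After op 3 (insert('i')): buffer="niienisfnin" (len 11), cursors c1@3 c4@3 c2@6 c3@10, authorship 114.22..33.
After op 4 (move_left): buffer="niienisfnin" (len 11), cursors c1@2 c4@2 c2@5 c3@9, authorship 114.22..33.
After op 5 (delete): buffer="ieisfin" (len 7), cursors c1@0 c4@0 c2@2 c3@5, authorship 4.2..3.
After op 6 (insert('i')): buffer="iiieiisfiin" (len 11), cursors c1@2 c4@2 c2@5 c3@9, authorship 144.22..33.
After op 7 (delete): buffer="ieisfin" (len 7), cursors c1@0 c4@0 c2@2 c3@5, authorship 4.2..3.
After op 8 (insert('f')): buffer="ffiefisffin" (len 11), cursors c1@2 c4@2 c2@5 c3@9, authorship 144.22..33.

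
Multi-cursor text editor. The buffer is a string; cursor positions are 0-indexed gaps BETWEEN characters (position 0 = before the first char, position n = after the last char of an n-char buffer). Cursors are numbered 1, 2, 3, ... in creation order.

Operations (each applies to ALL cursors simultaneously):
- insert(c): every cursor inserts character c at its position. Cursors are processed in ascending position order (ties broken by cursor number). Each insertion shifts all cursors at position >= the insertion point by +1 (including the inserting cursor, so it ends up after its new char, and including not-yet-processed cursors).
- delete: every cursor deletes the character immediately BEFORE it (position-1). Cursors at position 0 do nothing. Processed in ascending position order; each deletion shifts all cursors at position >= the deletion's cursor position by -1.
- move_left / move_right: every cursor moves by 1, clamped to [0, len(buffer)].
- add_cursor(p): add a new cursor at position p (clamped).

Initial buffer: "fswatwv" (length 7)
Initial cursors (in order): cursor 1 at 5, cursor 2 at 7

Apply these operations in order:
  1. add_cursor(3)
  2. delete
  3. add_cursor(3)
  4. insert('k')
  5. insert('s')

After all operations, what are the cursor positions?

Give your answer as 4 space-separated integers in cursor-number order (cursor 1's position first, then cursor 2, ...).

After op 1 (add_cursor(3)): buffer="fswatwv" (len 7), cursors c3@3 c1@5 c2@7, authorship .......
After op 2 (delete): buffer="fsaw" (len 4), cursors c3@2 c1@3 c2@4, authorship ....
After op 3 (add_cursor(3)): buffer="fsaw" (len 4), cursors c3@2 c1@3 c4@3 c2@4, authorship ....
After op 4 (insert('k')): buffer="fskakkwk" (len 8), cursors c3@3 c1@6 c4@6 c2@8, authorship ..3.14.2
After op 5 (insert('s')): buffer="fsksakksswks" (len 12), cursors c3@4 c1@9 c4@9 c2@12, authorship ..33.1414.22

Answer: 9 12 4 9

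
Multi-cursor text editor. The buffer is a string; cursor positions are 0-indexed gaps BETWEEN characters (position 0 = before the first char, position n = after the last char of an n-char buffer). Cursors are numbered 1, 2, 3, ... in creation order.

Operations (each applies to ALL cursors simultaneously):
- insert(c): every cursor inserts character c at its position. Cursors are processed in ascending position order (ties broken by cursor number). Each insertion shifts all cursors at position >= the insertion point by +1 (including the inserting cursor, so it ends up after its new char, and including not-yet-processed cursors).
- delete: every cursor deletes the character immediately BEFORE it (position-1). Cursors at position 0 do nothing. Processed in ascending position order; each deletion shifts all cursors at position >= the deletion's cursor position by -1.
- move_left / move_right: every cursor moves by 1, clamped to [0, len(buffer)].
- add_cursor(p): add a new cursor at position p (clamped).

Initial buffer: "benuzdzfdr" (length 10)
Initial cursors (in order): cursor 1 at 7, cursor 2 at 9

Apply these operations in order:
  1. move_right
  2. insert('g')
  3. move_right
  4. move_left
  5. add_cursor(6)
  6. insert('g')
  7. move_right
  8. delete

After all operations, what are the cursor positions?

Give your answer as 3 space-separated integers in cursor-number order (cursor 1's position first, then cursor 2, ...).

Answer: 10 12 7

Derivation:
After op 1 (move_right): buffer="benuzdzfdr" (len 10), cursors c1@8 c2@10, authorship ..........
After op 2 (insert('g')): buffer="benuzdzfgdrg" (len 12), cursors c1@9 c2@12, authorship ........1..2
After op 3 (move_right): buffer="benuzdzfgdrg" (len 12), cursors c1@10 c2@12, authorship ........1..2
After op 4 (move_left): buffer="benuzdzfgdrg" (len 12), cursors c1@9 c2@11, authorship ........1..2
After op 5 (add_cursor(6)): buffer="benuzdzfgdrg" (len 12), cursors c3@6 c1@9 c2@11, authorship ........1..2
After op 6 (insert('g')): buffer="benuzdgzfggdrgg" (len 15), cursors c3@7 c1@11 c2@14, authorship ......3..11..22
After op 7 (move_right): buffer="benuzdgzfggdrgg" (len 15), cursors c3@8 c1@12 c2@15, authorship ......3..11..22
After op 8 (delete): buffer="benuzdgfggrg" (len 12), cursors c3@7 c1@10 c2@12, authorship ......3.11.2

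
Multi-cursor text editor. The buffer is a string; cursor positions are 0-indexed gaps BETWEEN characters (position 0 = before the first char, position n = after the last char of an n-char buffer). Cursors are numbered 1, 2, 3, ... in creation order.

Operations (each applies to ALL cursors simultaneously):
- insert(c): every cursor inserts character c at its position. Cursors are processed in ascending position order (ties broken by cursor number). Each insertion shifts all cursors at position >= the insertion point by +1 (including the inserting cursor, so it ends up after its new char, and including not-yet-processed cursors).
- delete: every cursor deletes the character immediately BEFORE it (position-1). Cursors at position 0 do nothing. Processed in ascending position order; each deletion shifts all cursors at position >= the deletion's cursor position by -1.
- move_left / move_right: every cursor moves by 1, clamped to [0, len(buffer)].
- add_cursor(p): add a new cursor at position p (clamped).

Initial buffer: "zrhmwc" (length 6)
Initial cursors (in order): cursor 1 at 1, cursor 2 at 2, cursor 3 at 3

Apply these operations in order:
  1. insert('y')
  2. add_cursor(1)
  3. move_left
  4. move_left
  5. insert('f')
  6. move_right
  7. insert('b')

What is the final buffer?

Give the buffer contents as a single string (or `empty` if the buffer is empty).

Answer: ffzbbyfrbyfhbymwc

Derivation:
After op 1 (insert('y')): buffer="zyryhymwc" (len 9), cursors c1@2 c2@4 c3@6, authorship .1.2.3...
After op 2 (add_cursor(1)): buffer="zyryhymwc" (len 9), cursors c4@1 c1@2 c2@4 c3@6, authorship .1.2.3...
After op 3 (move_left): buffer="zyryhymwc" (len 9), cursors c4@0 c1@1 c2@3 c3@5, authorship .1.2.3...
After op 4 (move_left): buffer="zyryhymwc" (len 9), cursors c1@0 c4@0 c2@2 c3@4, authorship .1.2.3...
After op 5 (insert('f')): buffer="ffzyfryfhymwc" (len 13), cursors c1@2 c4@2 c2@5 c3@8, authorship 14.12.23.3...
After op 6 (move_right): buffer="ffzyfryfhymwc" (len 13), cursors c1@3 c4@3 c2@6 c3@9, authorship 14.12.23.3...
After op 7 (insert('b')): buffer="ffzbbyfrbyfhbymwc" (len 17), cursors c1@5 c4@5 c2@9 c3@13, authorship 14.1412.223.33...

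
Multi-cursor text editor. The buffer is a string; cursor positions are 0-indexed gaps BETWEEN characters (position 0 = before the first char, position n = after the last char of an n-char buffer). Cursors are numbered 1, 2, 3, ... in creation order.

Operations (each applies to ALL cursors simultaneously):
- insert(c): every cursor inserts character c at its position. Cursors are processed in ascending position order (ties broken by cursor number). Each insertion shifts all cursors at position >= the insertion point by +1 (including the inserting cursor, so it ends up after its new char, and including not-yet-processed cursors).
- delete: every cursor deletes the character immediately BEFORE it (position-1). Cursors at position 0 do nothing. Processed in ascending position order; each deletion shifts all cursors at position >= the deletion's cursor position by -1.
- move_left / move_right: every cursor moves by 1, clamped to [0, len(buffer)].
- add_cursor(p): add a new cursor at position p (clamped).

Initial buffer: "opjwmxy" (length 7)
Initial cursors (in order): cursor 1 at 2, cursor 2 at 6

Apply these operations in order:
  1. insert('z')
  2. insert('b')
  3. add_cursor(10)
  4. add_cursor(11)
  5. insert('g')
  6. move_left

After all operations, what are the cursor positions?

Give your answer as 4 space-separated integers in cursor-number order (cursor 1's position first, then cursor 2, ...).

Answer: 4 12 12 14

Derivation:
After op 1 (insert('z')): buffer="opzjwmxzy" (len 9), cursors c1@3 c2@8, authorship ..1....2.
After op 2 (insert('b')): buffer="opzbjwmxzby" (len 11), cursors c1@4 c2@10, authorship ..11....22.
After op 3 (add_cursor(10)): buffer="opzbjwmxzby" (len 11), cursors c1@4 c2@10 c3@10, authorship ..11....22.
After op 4 (add_cursor(11)): buffer="opzbjwmxzby" (len 11), cursors c1@4 c2@10 c3@10 c4@11, authorship ..11....22.
After op 5 (insert('g')): buffer="opzbgjwmxzbggyg" (len 15), cursors c1@5 c2@13 c3@13 c4@15, authorship ..111....2223.4
After op 6 (move_left): buffer="opzbgjwmxzbggyg" (len 15), cursors c1@4 c2@12 c3@12 c4@14, authorship ..111....2223.4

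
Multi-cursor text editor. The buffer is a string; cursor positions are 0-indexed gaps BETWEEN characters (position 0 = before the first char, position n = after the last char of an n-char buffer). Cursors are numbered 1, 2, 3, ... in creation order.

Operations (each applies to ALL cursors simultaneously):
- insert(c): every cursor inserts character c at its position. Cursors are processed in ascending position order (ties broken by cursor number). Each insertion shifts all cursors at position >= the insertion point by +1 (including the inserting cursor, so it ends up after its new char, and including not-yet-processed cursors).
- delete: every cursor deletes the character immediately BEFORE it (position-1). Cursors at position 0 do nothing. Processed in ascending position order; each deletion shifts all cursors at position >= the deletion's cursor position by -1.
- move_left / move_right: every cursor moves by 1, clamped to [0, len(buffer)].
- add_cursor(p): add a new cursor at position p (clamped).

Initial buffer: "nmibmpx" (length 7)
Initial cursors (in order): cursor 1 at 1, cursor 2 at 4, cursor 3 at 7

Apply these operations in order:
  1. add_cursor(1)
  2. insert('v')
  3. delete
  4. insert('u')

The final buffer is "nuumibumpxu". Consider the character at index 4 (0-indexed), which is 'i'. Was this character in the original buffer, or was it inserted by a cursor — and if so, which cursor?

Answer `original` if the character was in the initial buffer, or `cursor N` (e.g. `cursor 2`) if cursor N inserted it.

After op 1 (add_cursor(1)): buffer="nmibmpx" (len 7), cursors c1@1 c4@1 c2@4 c3@7, authorship .......
After op 2 (insert('v')): buffer="nvvmibvmpxv" (len 11), cursors c1@3 c4@3 c2@7 c3@11, authorship .14...2...3
After op 3 (delete): buffer="nmibmpx" (len 7), cursors c1@1 c4@1 c2@4 c3@7, authorship .......
After op 4 (insert('u')): buffer="nuumibumpxu" (len 11), cursors c1@3 c4@3 c2@7 c3@11, authorship .14...2...3
Authorship (.=original, N=cursor N): . 1 4 . . . 2 . . . 3
Index 4: author = original

Answer: original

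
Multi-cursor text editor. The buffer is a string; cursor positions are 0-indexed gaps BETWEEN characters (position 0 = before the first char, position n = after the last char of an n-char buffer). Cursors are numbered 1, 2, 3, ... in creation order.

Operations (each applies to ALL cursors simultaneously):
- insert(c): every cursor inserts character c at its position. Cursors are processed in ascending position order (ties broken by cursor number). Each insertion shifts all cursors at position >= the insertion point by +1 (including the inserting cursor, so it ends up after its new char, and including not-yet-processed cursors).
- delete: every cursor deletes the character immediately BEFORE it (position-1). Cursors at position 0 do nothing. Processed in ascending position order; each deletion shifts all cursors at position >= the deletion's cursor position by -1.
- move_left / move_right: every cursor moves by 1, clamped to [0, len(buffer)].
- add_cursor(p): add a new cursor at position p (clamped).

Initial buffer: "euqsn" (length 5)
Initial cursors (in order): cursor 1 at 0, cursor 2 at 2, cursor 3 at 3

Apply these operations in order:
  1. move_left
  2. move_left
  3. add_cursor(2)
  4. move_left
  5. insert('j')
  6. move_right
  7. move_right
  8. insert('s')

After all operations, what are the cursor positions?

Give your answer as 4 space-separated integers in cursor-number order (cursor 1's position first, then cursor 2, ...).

Answer: 8 8 8 11

Derivation:
After op 1 (move_left): buffer="euqsn" (len 5), cursors c1@0 c2@1 c3@2, authorship .....
After op 2 (move_left): buffer="euqsn" (len 5), cursors c1@0 c2@0 c3@1, authorship .....
After op 3 (add_cursor(2)): buffer="euqsn" (len 5), cursors c1@0 c2@0 c3@1 c4@2, authorship .....
After op 4 (move_left): buffer="euqsn" (len 5), cursors c1@0 c2@0 c3@0 c4@1, authorship .....
After op 5 (insert('j')): buffer="jjjejuqsn" (len 9), cursors c1@3 c2@3 c3@3 c4@5, authorship 123.4....
After op 6 (move_right): buffer="jjjejuqsn" (len 9), cursors c1@4 c2@4 c3@4 c4@6, authorship 123.4....
After op 7 (move_right): buffer="jjjejuqsn" (len 9), cursors c1@5 c2@5 c3@5 c4@7, authorship 123.4....
After op 8 (insert('s')): buffer="jjjejsssuqssn" (len 13), cursors c1@8 c2@8 c3@8 c4@11, authorship 123.4123..4..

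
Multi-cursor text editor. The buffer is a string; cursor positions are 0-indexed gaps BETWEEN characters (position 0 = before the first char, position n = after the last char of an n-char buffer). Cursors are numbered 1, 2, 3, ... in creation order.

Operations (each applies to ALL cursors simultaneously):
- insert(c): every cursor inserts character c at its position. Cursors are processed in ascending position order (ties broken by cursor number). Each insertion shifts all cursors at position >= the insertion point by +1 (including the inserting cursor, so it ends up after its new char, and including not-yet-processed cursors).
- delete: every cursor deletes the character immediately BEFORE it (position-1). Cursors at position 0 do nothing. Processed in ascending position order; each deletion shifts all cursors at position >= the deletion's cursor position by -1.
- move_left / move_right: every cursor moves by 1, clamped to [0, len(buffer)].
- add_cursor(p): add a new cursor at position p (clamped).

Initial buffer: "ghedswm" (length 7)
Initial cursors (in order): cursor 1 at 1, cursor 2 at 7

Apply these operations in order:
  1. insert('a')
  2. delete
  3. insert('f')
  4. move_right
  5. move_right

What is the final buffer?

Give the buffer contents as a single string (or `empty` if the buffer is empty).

After op 1 (insert('a')): buffer="gahedswma" (len 9), cursors c1@2 c2@9, authorship .1......2
After op 2 (delete): buffer="ghedswm" (len 7), cursors c1@1 c2@7, authorship .......
After op 3 (insert('f')): buffer="gfhedswmf" (len 9), cursors c1@2 c2@9, authorship .1......2
After op 4 (move_right): buffer="gfhedswmf" (len 9), cursors c1@3 c2@9, authorship .1......2
After op 5 (move_right): buffer="gfhedswmf" (len 9), cursors c1@4 c2@9, authorship .1......2

Answer: gfhedswmf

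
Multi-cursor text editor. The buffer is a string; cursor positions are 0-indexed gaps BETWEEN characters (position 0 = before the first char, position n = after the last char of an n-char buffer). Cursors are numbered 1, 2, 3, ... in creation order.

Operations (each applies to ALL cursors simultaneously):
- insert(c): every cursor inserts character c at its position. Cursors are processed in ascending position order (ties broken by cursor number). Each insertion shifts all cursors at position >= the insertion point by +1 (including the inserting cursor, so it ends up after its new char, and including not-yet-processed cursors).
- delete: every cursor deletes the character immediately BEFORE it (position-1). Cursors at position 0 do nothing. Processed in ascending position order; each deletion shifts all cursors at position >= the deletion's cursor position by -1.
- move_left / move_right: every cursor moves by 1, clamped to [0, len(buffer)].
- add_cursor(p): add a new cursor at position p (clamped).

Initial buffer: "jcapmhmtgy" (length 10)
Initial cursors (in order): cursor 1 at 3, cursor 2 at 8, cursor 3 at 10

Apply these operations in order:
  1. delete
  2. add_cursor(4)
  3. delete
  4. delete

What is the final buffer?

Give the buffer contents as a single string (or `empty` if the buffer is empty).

After op 1 (delete): buffer="jcpmhmg" (len 7), cursors c1@2 c2@6 c3@7, authorship .......
After op 2 (add_cursor(4)): buffer="jcpmhmg" (len 7), cursors c1@2 c4@4 c2@6 c3@7, authorship .......
After op 3 (delete): buffer="jph" (len 3), cursors c1@1 c4@2 c2@3 c3@3, authorship ...
After op 4 (delete): buffer="" (len 0), cursors c1@0 c2@0 c3@0 c4@0, authorship 

Answer: empty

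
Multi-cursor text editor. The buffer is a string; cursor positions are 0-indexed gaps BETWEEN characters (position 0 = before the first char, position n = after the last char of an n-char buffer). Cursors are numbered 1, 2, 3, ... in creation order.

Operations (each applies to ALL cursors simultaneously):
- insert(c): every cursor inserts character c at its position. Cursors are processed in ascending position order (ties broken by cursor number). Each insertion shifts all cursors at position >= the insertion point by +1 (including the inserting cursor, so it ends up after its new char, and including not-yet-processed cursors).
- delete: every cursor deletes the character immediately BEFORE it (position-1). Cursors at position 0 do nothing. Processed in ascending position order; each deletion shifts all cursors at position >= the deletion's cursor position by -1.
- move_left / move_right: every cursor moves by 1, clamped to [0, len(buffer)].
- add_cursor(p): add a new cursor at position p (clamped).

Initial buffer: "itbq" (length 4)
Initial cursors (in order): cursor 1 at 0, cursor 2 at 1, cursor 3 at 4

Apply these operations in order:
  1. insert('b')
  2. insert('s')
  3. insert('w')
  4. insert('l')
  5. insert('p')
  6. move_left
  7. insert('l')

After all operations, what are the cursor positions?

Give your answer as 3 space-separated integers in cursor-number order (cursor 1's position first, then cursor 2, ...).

After op 1 (insert('b')): buffer="bibtbqb" (len 7), cursors c1@1 c2@3 c3@7, authorship 1.2...3
After op 2 (insert('s')): buffer="bsibstbqbs" (len 10), cursors c1@2 c2@5 c3@10, authorship 11.22...33
After op 3 (insert('w')): buffer="bswibswtbqbsw" (len 13), cursors c1@3 c2@7 c3@13, authorship 111.222...333
After op 4 (insert('l')): buffer="bswlibswltbqbswl" (len 16), cursors c1@4 c2@9 c3@16, authorship 1111.2222...3333
After op 5 (insert('p')): buffer="bswlpibswlptbqbswlp" (len 19), cursors c1@5 c2@11 c3@19, authorship 11111.22222...33333
After op 6 (move_left): buffer="bswlpibswlptbqbswlp" (len 19), cursors c1@4 c2@10 c3@18, authorship 11111.22222...33333
After op 7 (insert('l')): buffer="bswllpibswllptbqbswllp" (len 22), cursors c1@5 c2@12 c3@21, authorship 111111.222222...333333

Answer: 5 12 21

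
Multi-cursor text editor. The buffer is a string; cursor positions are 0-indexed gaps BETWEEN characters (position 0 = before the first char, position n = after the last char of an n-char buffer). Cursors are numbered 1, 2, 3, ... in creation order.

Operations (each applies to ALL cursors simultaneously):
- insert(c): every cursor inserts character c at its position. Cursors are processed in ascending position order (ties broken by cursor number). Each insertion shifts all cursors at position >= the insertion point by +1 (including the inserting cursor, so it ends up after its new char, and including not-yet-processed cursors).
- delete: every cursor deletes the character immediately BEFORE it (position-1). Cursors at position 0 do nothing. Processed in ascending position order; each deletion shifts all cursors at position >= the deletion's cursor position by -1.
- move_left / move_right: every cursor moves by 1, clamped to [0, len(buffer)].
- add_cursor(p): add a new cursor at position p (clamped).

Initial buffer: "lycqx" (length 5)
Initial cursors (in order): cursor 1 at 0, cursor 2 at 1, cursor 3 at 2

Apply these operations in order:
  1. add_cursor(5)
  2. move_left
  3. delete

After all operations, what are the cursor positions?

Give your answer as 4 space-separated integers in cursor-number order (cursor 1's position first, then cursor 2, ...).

After op 1 (add_cursor(5)): buffer="lycqx" (len 5), cursors c1@0 c2@1 c3@2 c4@5, authorship .....
After op 2 (move_left): buffer="lycqx" (len 5), cursors c1@0 c2@0 c3@1 c4@4, authorship .....
After op 3 (delete): buffer="ycx" (len 3), cursors c1@0 c2@0 c3@0 c4@2, authorship ...

Answer: 0 0 0 2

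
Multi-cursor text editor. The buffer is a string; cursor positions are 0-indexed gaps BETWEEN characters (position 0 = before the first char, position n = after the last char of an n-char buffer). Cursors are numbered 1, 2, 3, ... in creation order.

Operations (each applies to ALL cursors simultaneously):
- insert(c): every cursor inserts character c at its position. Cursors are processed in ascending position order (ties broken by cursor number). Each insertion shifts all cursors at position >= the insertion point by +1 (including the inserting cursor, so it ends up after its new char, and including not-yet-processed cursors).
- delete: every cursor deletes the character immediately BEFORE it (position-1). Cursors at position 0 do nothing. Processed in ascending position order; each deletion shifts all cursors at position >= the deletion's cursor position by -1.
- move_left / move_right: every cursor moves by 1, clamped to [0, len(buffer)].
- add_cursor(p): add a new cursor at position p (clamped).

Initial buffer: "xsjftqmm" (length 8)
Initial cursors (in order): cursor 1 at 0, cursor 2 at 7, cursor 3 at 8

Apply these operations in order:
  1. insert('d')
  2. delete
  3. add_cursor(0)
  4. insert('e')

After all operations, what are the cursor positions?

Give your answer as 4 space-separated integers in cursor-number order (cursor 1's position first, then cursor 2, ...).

Answer: 2 10 12 2

Derivation:
After op 1 (insert('d')): buffer="dxsjftqmdmd" (len 11), cursors c1@1 c2@9 c3@11, authorship 1.......2.3
After op 2 (delete): buffer="xsjftqmm" (len 8), cursors c1@0 c2@7 c3@8, authorship ........
After op 3 (add_cursor(0)): buffer="xsjftqmm" (len 8), cursors c1@0 c4@0 c2@7 c3@8, authorship ........
After op 4 (insert('e')): buffer="eexsjftqmeme" (len 12), cursors c1@2 c4@2 c2@10 c3@12, authorship 14.......2.3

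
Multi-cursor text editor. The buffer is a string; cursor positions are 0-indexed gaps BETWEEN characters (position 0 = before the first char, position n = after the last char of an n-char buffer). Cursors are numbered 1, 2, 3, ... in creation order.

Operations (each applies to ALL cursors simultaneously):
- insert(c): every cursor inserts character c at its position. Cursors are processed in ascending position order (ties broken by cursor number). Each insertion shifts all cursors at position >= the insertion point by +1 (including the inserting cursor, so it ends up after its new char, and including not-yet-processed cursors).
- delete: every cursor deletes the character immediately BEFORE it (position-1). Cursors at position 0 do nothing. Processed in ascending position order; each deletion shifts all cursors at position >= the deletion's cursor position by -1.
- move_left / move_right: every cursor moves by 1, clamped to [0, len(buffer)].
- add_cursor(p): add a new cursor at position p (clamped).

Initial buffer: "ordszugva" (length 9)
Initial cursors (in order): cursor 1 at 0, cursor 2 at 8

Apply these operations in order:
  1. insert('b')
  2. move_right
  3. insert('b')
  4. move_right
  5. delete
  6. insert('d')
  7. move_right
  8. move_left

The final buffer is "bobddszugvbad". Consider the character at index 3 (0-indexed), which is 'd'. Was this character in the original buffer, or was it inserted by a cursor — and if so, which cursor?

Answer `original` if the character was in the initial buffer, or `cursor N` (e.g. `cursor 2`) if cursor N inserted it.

After op 1 (insert('b')): buffer="bordszugvba" (len 11), cursors c1@1 c2@10, authorship 1........2.
After op 2 (move_right): buffer="bordszugvba" (len 11), cursors c1@2 c2@11, authorship 1........2.
After op 3 (insert('b')): buffer="bobrdszugvbab" (len 13), cursors c1@3 c2@13, authorship 1.1.......2.2
After op 4 (move_right): buffer="bobrdszugvbab" (len 13), cursors c1@4 c2@13, authorship 1.1.......2.2
After op 5 (delete): buffer="bobdszugvba" (len 11), cursors c1@3 c2@11, authorship 1.1......2.
After op 6 (insert('d')): buffer="bobddszugvbad" (len 13), cursors c1@4 c2@13, authorship 1.11......2.2
After op 7 (move_right): buffer="bobddszugvbad" (len 13), cursors c1@5 c2@13, authorship 1.11......2.2
After op 8 (move_left): buffer="bobddszugvbad" (len 13), cursors c1@4 c2@12, authorship 1.11......2.2
Authorship (.=original, N=cursor N): 1 . 1 1 . . . . . . 2 . 2
Index 3: author = 1

Answer: cursor 1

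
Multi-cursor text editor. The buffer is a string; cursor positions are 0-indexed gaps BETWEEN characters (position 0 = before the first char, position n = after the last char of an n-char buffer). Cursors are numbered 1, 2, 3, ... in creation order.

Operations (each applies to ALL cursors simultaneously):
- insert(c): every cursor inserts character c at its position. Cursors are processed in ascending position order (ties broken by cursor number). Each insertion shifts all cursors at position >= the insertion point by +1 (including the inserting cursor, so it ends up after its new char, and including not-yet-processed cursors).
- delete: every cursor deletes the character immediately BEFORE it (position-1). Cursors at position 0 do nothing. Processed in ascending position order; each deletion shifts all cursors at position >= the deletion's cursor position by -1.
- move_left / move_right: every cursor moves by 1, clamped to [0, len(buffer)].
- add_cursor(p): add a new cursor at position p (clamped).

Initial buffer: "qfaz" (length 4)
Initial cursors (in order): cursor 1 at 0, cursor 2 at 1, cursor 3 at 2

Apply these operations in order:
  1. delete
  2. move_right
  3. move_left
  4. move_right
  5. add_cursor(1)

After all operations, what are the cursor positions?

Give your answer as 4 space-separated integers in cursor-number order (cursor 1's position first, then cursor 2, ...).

After op 1 (delete): buffer="az" (len 2), cursors c1@0 c2@0 c3@0, authorship ..
After op 2 (move_right): buffer="az" (len 2), cursors c1@1 c2@1 c3@1, authorship ..
After op 3 (move_left): buffer="az" (len 2), cursors c1@0 c2@0 c3@0, authorship ..
After op 4 (move_right): buffer="az" (len 2), cursors c1@1 c2@1 c3@1, authorship ..
After op 5 (add_cursor(1)): buffer="az" (len 2), cursors c1@1 c2@1 c3@1 c4@1, authorship ..

Answer: 1 1 1 1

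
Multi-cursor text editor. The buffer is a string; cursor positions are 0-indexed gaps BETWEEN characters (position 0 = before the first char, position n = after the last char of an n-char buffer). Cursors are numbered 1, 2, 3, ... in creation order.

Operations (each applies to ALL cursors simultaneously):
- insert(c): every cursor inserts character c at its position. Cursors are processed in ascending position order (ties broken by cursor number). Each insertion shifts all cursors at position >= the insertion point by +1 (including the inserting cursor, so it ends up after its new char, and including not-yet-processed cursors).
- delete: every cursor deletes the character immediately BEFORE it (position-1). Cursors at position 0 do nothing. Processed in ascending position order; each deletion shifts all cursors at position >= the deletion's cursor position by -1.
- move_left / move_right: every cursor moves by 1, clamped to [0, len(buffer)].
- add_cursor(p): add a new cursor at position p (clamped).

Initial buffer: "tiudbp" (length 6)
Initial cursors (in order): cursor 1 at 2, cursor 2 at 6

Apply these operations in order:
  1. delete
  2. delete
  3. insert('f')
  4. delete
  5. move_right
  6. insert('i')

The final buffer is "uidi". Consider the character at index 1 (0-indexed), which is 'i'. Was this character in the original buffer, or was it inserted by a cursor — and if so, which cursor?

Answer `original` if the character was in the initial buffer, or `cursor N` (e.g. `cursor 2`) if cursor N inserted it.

After op 1 (delete): buffer="tudb" (len 4), cursors c1@1 c2@4, authorship ....
After op 2 (delete): buffer="ud" (len 2), cursors c1@0 c2@2, authorship ..
After op 3 (insert('f')): buffer="fudf" (len 4), cursors c1@1 c2@4, authorship 1..2
After op 4 (delete): buffer="ud" (len 2), cursors c1@0 c2@2, authorship ..
After op 5 (move_right): buffer="ud" (len 2), cursors c1@1 c2@2, authorship ..
After op 6 (insert('i')): buffer="uidi" (len 4), cursors c1@2 c2@4, authorship .1.2
Authorship (.=original, N=cursor N): . 1 . 2
Index 1: author = 1

Answer: cursor 1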